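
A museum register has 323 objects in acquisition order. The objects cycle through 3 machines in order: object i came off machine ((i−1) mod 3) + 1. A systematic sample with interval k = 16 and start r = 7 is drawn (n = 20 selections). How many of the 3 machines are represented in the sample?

3

Consecutive selections differ by k = 16, so their machine numbers differ by 16 mod 3 = 1.
gcd(16, 3) = 1, so the sample visits 3/1 = 3 distinct residues mod 3.
Start 7 is machine 1; the machines hit are 1, 2, 3.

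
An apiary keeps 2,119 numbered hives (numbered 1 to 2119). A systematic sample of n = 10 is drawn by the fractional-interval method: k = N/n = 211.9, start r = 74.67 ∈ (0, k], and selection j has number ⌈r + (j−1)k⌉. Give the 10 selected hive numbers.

j=1: r + 0k = 74.67 → ⌈·⌉ = 75
j=2: r + 1k = 286.57 → ⌈·⌉ = 287
j=3: r + 2k = 498.47 → ⌈·⌉ = 499
j=4: r + 3k = 710.37 → ⌈·⌉ = 711
j=5: r + 4k = 922.27 → ⌈·⌉ = 923
j=6: r + 5k = 1134.17 → ⌈·⌉ = 1135
j=7: r + 6k = 1346.07 → ⌈·⌉ = 1347
j=8: r + 7k = 1557.97 → ⌈·⌉ = 1558
j=9: r + 8k = 1769.87 → ⌈·⌉ = 1770
j=10: r + 9k = 1981.77 → ⌈·⌉ = 1982

75, 287, 499, 711, 923, 1135, 1347, 1558, 1770, 1982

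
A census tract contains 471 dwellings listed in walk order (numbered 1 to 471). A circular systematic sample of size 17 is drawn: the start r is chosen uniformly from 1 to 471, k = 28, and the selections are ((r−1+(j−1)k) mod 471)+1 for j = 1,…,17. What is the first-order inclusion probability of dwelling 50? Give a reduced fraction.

17/471

For each position j, as r ranges over 1…471 the j-th selection hits every dwelling exactly once, so dwelling 50 is selected for exactly 17 of the 471 starts.
Inclusion probability = 17/471.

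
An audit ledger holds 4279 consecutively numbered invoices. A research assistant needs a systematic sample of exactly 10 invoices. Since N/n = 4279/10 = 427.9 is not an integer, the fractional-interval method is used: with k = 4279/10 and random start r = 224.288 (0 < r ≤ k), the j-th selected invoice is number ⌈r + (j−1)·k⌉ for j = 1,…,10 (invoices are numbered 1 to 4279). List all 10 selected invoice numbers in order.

225, 653, 1081, 1508, 1936, 2364, 2792, 3220, 3648, 4076

j=1: r + 0k = 224.288 → ⌈·⌉ = 225
j=2: r + 1k = 652.188 → ⌈·⌉ = 653
j=3: r + 2k = 1080.088 → ⌈·⌉ = 1081
j=4: r + 3k = 1507.988 → ⌈·⌉ = 1508
j=5: r + 4k = 1935.888 → ⌈·⌉ = 1936
j=6: r + 5k = 2363.788 → ⌈·⌉ = 2364
j=7: r + 6k = 2791.688 → ⌈·⌉ = 2792
j=8: r + 7k = 3219.588 → ⌈·⌉ = 3220
j=9: r + 8k = 3647.488 → ⌈·⌉ = 3648
j=10: r + 9k = 4075.388 → ⌈·⌉ = 4076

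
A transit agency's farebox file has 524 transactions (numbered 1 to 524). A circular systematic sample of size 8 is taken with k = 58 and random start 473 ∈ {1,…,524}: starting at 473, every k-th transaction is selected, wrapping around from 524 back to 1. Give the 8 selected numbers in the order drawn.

Selection 1: 473
Selection 2: 473 + 58 = 531 → 531 − 524 = 7
Selection 3: 7 + 58 = 65
Selection 4: 65 + 58 = 123
Selection 5: 123 + 58 = 181
Selection 6: 181 + 58 = 239
Selection 7: 239 + 58 = 297
Selection 8: 297 + 58 = 355

473, 7, 65, 123, 181, 239, 297, 355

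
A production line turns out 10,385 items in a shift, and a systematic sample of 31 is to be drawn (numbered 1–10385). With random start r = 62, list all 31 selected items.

62, 397, 732, 1067, 1402, 1737, 2072, 2407, 2742, 3077, 3412, 3747, 4082, 4417, 4752, 5087, 5422, 5757, 6092, 6427, 6762, 7097, 7432, 7767, 8102, 8437, 8772, 9107, 9442, 9777, 10112

k = N/n = 10385/31 = 335
item 1: 62
item 2: 62 + 335 = 397
item 3: 397 + 335 = 732
item 4: 732 + 335 = 1067
item 5: 1067 + 335 = 1402
item 6: 1402 + 335 = 1737
item 7: 1737 + 335 = 2072
item 8: 2072 + 335 = 2407
item 9: 2407 + 335 = 2742
item 10: 2742 + 335 = 3077
item 11: 3077 + 335 = 3412
item 12: 3412 + 335 = 3747
item 13: 3747 + 335 = 4082
item 14: 4082 + 335 = 4417
item 15: 4417 + 335 = 4752
item 16: 4752 + 335 = 5087
item 17: 5087 + 335 = 5422
item 18: 5422 + 335 = 5757
item 19: 5757 + 335 = 6092
item 20: 6092 + 335 = 6427
item 21: 6427 + 335 = 6762
item 22: 6762 + 335 = 7097
item 23: 7097 + 335 = 7432
item 24: 7432 + 335 = 7767
item 25: 7767 + 335 = 8102
item 26: 8102 + 335 = 8437
item 27: 8437 + 335 = 8772
item 28: 8772 + 335 = 9107
item 29: 9107 + 335 = 9442
item 30: 9442 + 335 = 9777
item 31: 9777 + 335 = 10112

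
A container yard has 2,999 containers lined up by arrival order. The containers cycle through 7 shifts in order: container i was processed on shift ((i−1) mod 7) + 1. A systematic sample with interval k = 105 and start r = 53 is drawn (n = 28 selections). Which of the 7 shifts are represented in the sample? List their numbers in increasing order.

4

Consecutive selections differ by k = 105, so their shift numbers differ by 105 mod 7 = 0.
gcd(105, 7) = 7, so the sample visits 7/7 = 1 distinct residues mod 7.
Start 53 is shift 4; the shifts hit are 4.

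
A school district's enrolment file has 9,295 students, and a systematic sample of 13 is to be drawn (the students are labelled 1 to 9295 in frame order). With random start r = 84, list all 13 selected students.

k = N/n = 9295/13 = 715
student 1: 84
student 2: 84 + 715 = 799
student 3: 799 + 715 = 1514
student 4: 1514 + 715 = 2229
student 5: 2229 + 715 = 2944
student 6: 2944 + 715 = 3659
student 7: 3659 + 715 = 4374
student 8: 4374 + 715 = 5089
student 9: 5089 + 715 = 5804
student 10: 5804 + 715 = 6519
student 11: 6519 + 715 = 7234
student 12: 7234 + 715 = 7949
student 13: 7949 + 715 = 8664

84, 799, 1514, 2229, 2944, 3659, 4374, 5089, 5804, 6519, 7234, 7949, 8664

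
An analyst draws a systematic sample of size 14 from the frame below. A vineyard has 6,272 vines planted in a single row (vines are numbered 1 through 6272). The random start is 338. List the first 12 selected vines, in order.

338, 786, 1234, 1682, 2130, 2578, 3026, 3474, 3922, 4370, 4818, 5266

k = N/n = 6272/14 = 448
vine 1: 338
vine 2: 338 + 448 = 786
vine 3: 786 + 448 = 1234
vine 4: 1234 + 448 = 1682
vine 5: 1682 + 448 = 2130
vine 6: 2130 + 448 = 2578
vine 7: 2578 + 448 = 3026
vine 8: 3026 + 448 = 3474
vine 9: 3474 + 448 = 3922
vine 10: 3922 + 448 = 4370
vine 11: 4370 + 448 = 4818
vine 12: 4818 + 448 = 5266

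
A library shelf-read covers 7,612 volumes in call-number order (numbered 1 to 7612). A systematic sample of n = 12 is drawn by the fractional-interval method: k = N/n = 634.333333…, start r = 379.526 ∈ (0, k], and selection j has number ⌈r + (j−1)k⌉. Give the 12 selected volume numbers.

j=1: r + 0k = 379.526 → ⌈·⌉ = 380
j=2: r + 1k = 1013.859333… → ⌈·⌉ = 1014
j=3: r + 2k = 1648.192666… → ⌈·⌉ = 1649
j=4: r + 3k = 2282.526 → ⌈·⌉ = 2283
j=5: r + 4k = 2916.859333… → ⌈·⌉ = 2917
j=6: r + 5k = 3551.192666… → ⌈·⌉ = 3552
j=7: r + 6k = 4185.526 → ⌈·⌉ = 4186
j=8: r + 7k = 4819.859333… → ⌈·⌉ = 4820
j=9: r + 8k = 5454.192666… → ⌈·⌉ = 5455
j=10: r + 9k = 6088.526 → ⌈·⌉ = 6089
j=11: r + 10k = 6722.859333… → ⌈·⌉ = 6723
j=12: r + 11k = 7357.192666… → ⌈·⌉ = 7358

380, 1014, 1649, 2283, 2917, 3552, 4186, 4820, 5455, 6089, 6723, 7358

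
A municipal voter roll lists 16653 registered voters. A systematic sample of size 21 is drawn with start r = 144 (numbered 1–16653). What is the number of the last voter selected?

16004

k = 16653/21 = 793
21st selection = r + (21−1)·k = 144 + 20×793 = 144 + 15860 = 16004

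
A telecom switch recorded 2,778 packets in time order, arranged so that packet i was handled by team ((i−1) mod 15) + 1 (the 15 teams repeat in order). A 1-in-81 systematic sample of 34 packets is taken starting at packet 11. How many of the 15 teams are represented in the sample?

Consecutive selections differ by k = 81, so their team numbers differ by 81 mod 15 = 6.
gcd(81, 15) = 3, so the sample visits 15/3 = 5 distinct residues mod 15.
Start 11 is team 11; the teams hit are 2, 5, 8, 11, 14.

5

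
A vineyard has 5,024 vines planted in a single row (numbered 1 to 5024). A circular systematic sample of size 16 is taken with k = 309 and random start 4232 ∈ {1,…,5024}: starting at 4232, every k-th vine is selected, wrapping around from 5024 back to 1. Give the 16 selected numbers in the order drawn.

4232, 4541, 4850, 135, 444, 753, 1062, 1371, 1680, 1989, 2298, 2607, 2916, 3225, 3534, 3843

Selection 1: 4232
Selection 2: 4232 + 309 = 4541
Selection 3: 4541 + 309 = 4850
Selection 4: 4850 + 309 = 5159 → 5159 − 5024 = 135
Selection 5: 135 + 309 = 444
Selection 6: 444 + 309 = 753
Selection 7: 753 + 309 = 1062
Selection 8: 1062 + 309 = 1371
Selection 9: 1371 + 309 = 1680
Selection 10: 1680 + 309 = 1989
Selection 11: 1989 + 309 = 2298
Selection 12: 2298 + 309 = 2607
Selection 13: 2607 + 309 = 2916
Selection 14: 2916 + 309 = 3225
Selection 15: 3225 + 309 = 3534
Selection 16: 3534 + 309 = 3843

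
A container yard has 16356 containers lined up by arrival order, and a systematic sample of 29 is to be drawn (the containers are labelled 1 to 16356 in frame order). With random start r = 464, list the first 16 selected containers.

k = N/n = 16356/29 = 564
container 1: 464
container 2: 464 + 564 = 1028
container 3: 1028 + 564 = 1592
container 4: 1592 + 564 = 2156
container 5: 2156 + 564 = 2720
container 6: 2720 + 564 = 3284
container 7: 3284 + 564 = 3848
container 8: 3848 + 564 = 4412
container 9: 4412 + 564 = 4976
container 10: 4976 + 564 = 5540
container 11: 5540 + 564 = 6104
container 12: 6104 + 564 = 6668
container 13: 6668 + 564 = 7232
container 14: 7232 + 564 = 7796
container 15: 7796 + 564 = 8360
container 16: 8360 + 564 = 8924

464, 1028, 1592, 2156, 2720, 3284, 3848, 4412, 4976, 5540, 6104, 6668, 7232, 7796, 8360, 8924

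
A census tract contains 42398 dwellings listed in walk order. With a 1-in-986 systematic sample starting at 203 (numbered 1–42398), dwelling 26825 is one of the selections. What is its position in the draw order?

k = 986
position = (26825 − 203)/986 + 1 = 26622/986 + 1 = 27 + 1 = 28

28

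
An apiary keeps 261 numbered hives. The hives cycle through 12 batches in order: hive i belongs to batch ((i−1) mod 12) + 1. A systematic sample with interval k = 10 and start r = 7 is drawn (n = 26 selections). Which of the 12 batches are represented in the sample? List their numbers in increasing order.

1, 3, 5, 7, 9, 11

Consecutive selections differ by k = 10, so their batch numbers differ by 10 mod 12 = 10.
gcd(10, 12) = 2, so the sample visits 12/2 = 6 distinct residues mod 12.
Start 7 is batch 7; the batches hit are 1, 3, 5, 7, 9, 11.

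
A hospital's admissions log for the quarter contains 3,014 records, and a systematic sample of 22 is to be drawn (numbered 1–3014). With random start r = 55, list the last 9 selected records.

k = N/n = 3014/22 = 137
14th selection = 55 + 13×137 = 1836
15th: 1836 + 137 = 1973
16th: 1973 + 137 = 2110
17th: 2110 + 137 = 2247
18th: 2247 + 137 = 2384
19th: 2384 + 137 = 2521
20th: 2521 + 137 = 2658
21st: 2658 + 137 = 2795
22nd: 2795 + 137 = 2932

1836, 1973, 2110, 2247, 2384, 2521, 2658, 2795, 2932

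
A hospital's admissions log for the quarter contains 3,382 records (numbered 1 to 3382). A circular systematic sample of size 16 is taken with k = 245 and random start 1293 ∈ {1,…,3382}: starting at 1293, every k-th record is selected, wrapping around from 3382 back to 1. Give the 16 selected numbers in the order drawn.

1293, 1538, 1783, 2028, 2273, 2518, 2763, 3008, 3253, 116, 361, 606, 851, 1096, 1341, 1586

Selection 1: 1293
Selection 2: 1293 + 245 = 1538
Selection 3: 1538 + 245 = 1783
Selection 4: 1783 + 245 = 2028
Selection 5: 2028 + 245 = 2273
Selection 6: 2273 + 245 = 2518
Selection 7: 2518 + 245 = 2763
Selection 8: 2763 + 245 = 3008
Selection 9: 3008 + 245 = 3253
Selection 10: 3253 + 245 = 3498 → 3498 − 3382 = 116
Selection 11: 116 + 245 = 361
Selection 12: 361 + 245 = 606
Selection 13: 606 + 245 = 851
Selection 14: 851 + 245 = 1096
Selection 15: 1096 + 245 = 1341
Selection 16: 1341 + 245 = 1586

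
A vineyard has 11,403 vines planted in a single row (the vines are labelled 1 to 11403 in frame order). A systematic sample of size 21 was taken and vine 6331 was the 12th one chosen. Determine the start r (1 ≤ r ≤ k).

k = 11403/21 = 543
r = 6331 − (12−1)×543 = 6331 − 5973 = 358

358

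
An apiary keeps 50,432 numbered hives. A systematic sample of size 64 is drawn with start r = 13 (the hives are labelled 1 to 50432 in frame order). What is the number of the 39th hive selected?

29957

k = 50432/64 = 788
39th selection = r + (39−1)·k = 13 + 38×788 = 13 + 29944 = 29957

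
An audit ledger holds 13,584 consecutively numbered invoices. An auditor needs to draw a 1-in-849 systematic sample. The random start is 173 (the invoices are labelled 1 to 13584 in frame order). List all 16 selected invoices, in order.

173, 1022, 1871, 2720, 3569, 4418, 5267, 6116, 6965, 7814, 8663, 9512, 10361, 11210, 12059, 12908

invoice 1: 173
invoice 2: 173 + 849 = 1022
invoice 3: 1022 + 849 = 1871
invoice 4: 1871 + 849 = 2720
invoice 5: 2720 + 849 = 3569
invoice 6: 3569 + 849 = 4418
invoice 7: 4418 + 849 = 5267
invoice 8: 5267 + 849 = 6116
invoice 9: 6116 + 849 = 6965
invoice 10: 6965 + 849 = 7814
invoice 11: 7814 + 849 = 8663
invoice 12: 8663 + 849 = 9512
invoice 13: 9512 + 849 = 10361
invoice 14: 10361 + 849 = 11210
invoice 15: 11210 + 849 = 12059
invoice 16: 12059 + 849 = 12908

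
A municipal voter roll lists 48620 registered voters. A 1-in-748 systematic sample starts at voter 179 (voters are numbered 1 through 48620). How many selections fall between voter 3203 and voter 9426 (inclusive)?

k = 748
First selection ≥ 3203: 179 + ⌈(3203−179)/748⌉·748 = 179 + 5×748 = 3919
Last selection ≤ 9426: 179 + ⌊(9426−179)/748⌋·748 = 179 + 12×748 = 9155
Count = 12 − 5 + 1 = 8

8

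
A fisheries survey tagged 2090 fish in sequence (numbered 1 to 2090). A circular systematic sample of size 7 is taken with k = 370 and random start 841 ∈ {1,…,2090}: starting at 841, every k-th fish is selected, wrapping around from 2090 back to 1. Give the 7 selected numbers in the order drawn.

Selection 1: 841
Selection 2: 841 + 370 = 1211
Selection 3: 1211 + 370 = 1581
Selection 4: 1581 + 370 = 1951
Selection 5: 1951 + 370 = 2321 → 2321 − 2090 = 231
Selection 6: 231 + 370 = 601
Selection 7: 601 + 370 = 971

841, 1211, 1581, 1951, 231, 601, 971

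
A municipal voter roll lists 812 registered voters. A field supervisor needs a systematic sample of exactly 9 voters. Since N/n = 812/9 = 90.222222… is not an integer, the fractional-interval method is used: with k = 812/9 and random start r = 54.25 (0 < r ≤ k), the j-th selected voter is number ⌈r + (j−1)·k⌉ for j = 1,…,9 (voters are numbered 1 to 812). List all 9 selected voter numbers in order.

j=1: r + 0k = 54.25 → ⌈·⌉ = 55
j=2: r + 1k = 144.472222… → ⌈·⌉ = 145
j=3: r + 2k = 234.694444… → ⌈·⌉ = 235
j=4: r + 3k = 324.916666… → ⌈·⌉ = 325
j=5: r + 4k = 415.138888… → ⌈·⌉ = 416
j=6: r + 5k = 505.361111… → ⌈·⌉ = 506
j=7: r + 6k = 595.583333… → ⌈·⌉ = 596
j=8: r + 7k = 685.805555… → ⌈·⌉ = 686
j=9: r + 8k = 776.027777… → ⌈·⌉ = 777

55, 145, 235, 325, 416, 506, 596, 686, 777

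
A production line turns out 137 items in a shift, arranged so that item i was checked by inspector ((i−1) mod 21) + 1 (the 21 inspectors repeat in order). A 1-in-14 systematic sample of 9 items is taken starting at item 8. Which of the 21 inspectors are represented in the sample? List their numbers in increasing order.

1, 8, 15

Consecutive selections differ by k = 14, so their inspector numbers differ by 14 mod 21 = 14.
gcd(14, 21) = 7, so the sample visits 21/7 = 3 distinct residues mod 21.
Start 8 is inspector 8; the inspectors hit are 1, 8, 15.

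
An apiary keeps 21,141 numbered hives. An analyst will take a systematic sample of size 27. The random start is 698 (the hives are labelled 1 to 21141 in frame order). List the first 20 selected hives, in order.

698, 1481, 2264, 3047, 3830, 4613, 5396, 6179, 6962, 7745, 8528, 9311, 10094, 10877, 11660, 12443, 13226, 14009, 14792, 15575

k = N/n = 21141/27 = 783
hive 1: 698
hive 2: 698 + 783 = 1481
hive 3: 1481 + 783 = 2264
hive 4: 2264 + 783 = 3047
hive 5: 3047 + 783 = 3830
hive 6: 3830 + 783 = 4613
hive 7: 4613 + 783 = 5396
hive 8: 5396 + 783 = 6179
hive 9: 6179 + 783 = 6962
hive 10: 6962 + 783 = 7745
hive 11: 7745 + 783 = 8528
hive 12: 8528 + 783 = 9311
hive 13: 9311 + 783 = 10094
hive 14: 10094 + 783 = 10877
hive 15: 10877 + 783 = 11660
hive 16: 11660 + 783 = 12443
hive 17: 12443 + 783 = 13226
hive 18: 13226 + 783 = 14009
hive 19: 14009 + 783 = 14792
hive 20: 14792 + 783 = 15575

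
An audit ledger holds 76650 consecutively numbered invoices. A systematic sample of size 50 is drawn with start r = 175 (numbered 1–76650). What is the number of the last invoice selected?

k = 76650/50 = 1533
50th selection = r + (50−1)·k = 175 + 49×1533 = 175 + 75117 = 75292

75292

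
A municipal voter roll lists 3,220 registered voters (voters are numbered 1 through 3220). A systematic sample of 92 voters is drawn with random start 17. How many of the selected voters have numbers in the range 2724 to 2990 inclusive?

7

k = 3220/92 = 35
First selection ≥ 2724: 17 + ⌈(2724−17)/35⌉·35 = 17 + 78×35 = 2747
Last selection ≤ 2990: 17 + ⌊(2990−17)/35⌋·35 = 17 + 84×35 = 2957
Count = 84 − 78 + 1 = 7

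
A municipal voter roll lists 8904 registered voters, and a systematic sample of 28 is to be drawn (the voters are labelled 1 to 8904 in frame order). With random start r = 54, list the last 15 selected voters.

4188, 4506, 4824, 5142, 5460, 5778, 6096, 6414, 6732, 7050, 7368, 7686, 8004, 8322, 8640

k = N/n = 8904/28 = 318
14th selection = 54 + 13×318 = 4188
15th: 4188 + 318 = 4506
16th: 4506 + 318 = 4824
17th: 4824 + 318 = 5142
18th: 5142 + 318 = 5460
19th: 5460 + 318 = 5778
20th: 5778 + 318 = 6096
21st: 6096 + 318 = 6414
22nd: 6414 + 318 = 6732
23rd: 6732 + 318 = 7050
24th: 7050 + 318 = 7368
25th: 7368 + 318 = 7686
26th: 7686 + 318 = 8004
27th: 8004 + 318 = 8322
28th: 8322 + 318 = 8640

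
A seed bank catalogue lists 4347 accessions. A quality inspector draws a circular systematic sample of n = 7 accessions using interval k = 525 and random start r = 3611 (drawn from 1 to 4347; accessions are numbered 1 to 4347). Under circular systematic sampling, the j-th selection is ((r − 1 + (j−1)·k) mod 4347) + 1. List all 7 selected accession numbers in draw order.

3611, 4136, 314, 839, 1364, 1889, 2414

Selection 1: 3611
Selection 2: 3611 + 525 = 4136
Selection 3: 4136 + 525 = 4661 → 4661 − 4347 = 314
Selection 4: 314 + 525 = 839
Selection 5: 839 + 525 = 1364
Selection 6: 1364 + 525 = 1889
Selection 7: 1889 + 525 = 2414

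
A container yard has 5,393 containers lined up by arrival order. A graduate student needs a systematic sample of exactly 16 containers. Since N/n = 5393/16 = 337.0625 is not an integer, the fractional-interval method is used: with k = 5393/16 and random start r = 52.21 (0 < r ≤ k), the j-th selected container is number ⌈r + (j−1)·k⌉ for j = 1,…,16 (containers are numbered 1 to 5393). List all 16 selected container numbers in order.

j=1: r + 0k = 52.21 → ⌈·⌉ = 53
j=2: r + 1k = 389.2725 → ⌈·⌉ = 390
j=3: r + 2k = 726.335 → ⌈·⌉ = 727
j=4: r + 3k = 1063.3975 → ⌈·⌉ = 1064
j=5: r + 4k = 1400.46 → ⌈·⌉ = 1401
j=6: r + 5k = 1737.5225 → ⌈·⌉ = 1738
j=7: r + 6k = 2074.585 → ⌈·⌉ = 2075
j=8: r + 7k = 2411.6475 → ⌈·⌉ = 2412
j=9: r + 8k = 2748.71 → ⌈·⌉ = 2749
j=10: r + 9k = 3085.7725 → ⌈·⌉ = 3086
j=11: r + 10k = 3422.835 → ⌈·⌉ = 3423
j=12: r + 11k = 3759.8975 → ⌈·⌉ = 3760
j=13: r + 12k = 4096.96 → ⌈·⌉ = 4097
j=14: r + 13k = 4434.0225 → ⌈·⌉ = 4435
j=15: r + 14k = 4771.085 → ⌈·⌉ = 4772
j=16: r + 15k = 5108.1475 → ⌈·⌉ = 5109

53, 390, 727, 1064, 1401, 1738, 2075, 2412, 2749, 3086, 3423, 3760, 4097, 4435, 4772, 5109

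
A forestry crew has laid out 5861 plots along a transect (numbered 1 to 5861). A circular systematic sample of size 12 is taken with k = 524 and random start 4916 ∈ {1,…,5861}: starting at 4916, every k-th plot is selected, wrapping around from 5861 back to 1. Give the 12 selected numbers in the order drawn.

Selection 1: 4916
Selection 2: 4916 + 524 = 5440
Selection 3: 5440 + 524 = 5964 → 5964 − 5861 = 103
Selection 4: 103 + 524 = 627
Selection 5: 627 + 524 = 1151
Selection 6: 1151 + 524 = 1675
Selection 7: 1675 + 524 = 2199
Selection 8: 2199 + 524 = 2723
Selection 9: 2723 + 524 = 3247
Selection 10: 3247 + 524 = 3771
Selection 11: 3771 + 524 = 4295
Selection 12: 4295 + 524 = 4819

4916, 5440, 103, 627, 1151, 1675, 2199, 2723, 3247, 3771, 4295, 4819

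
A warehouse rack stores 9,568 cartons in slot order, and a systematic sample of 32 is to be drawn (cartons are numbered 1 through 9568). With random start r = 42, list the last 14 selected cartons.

5424, 5723, 6022, 6321, 6620, 6919, 7218, 7517, 7816, 8115, 8414, 8713, 9012, 9311

k = N/n = 9568/32 = 299
19th selection = 42 + 18×299 = 5424
20th: 5424 + 299 = 5723
21st: 5723 + 299 = 6022
22nd: 6022 + 299 = 6321
23rd: 6321 + 299 = 6620
24th: 6620 + 299 = 6919
25th: 6919 + 299 = 7218
26th: 7218 + 299 = 7517
27th: 7517 + 299 = 7816
28th: 7816 + 299 = 8115
29th: 8115 + 299 = 8414
30th: 8414 + 299 = 8713
31st: 8713 + 299 = 9012
32nd: 9012 + 299 = 9311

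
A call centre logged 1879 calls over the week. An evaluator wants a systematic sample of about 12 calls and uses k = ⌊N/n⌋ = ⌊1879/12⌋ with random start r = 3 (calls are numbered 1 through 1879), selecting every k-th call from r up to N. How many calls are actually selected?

13

k = ⌊1879/12⌋ = 156
Achieved size = ⌊(1879 − 3)/156⌋ + 1 = ⌊1876/156⌋ + 1 = 12 + 1 = 13
(last selection: 3 + 12×156 = 1875 ≤ 1879; next would be 2031 > 1879)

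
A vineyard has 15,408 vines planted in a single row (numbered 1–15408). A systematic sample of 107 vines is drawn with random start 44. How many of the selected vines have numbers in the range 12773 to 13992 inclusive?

k = 15408/107 = 144
First selection ≥ 12773: 44 + ⌈(12773−44)/144⌉·144 = 44 + 89×144 = 12860
Last selection ≤ 13992: 44 + ⌊(13992−44)/144⌋·144 = 44 + 96×144 = 13868
Count = 96 − 89 + 1 = 8

8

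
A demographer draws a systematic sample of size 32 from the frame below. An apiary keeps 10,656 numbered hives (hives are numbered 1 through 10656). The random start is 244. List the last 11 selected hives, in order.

k = N/n = 10656/32 = 333
22nd selection = 244 + 21×333 = 7237
23rd: 7237 + 333 = 7570
24th: 7570 + 333 = 7903
25th: 7903 + 333 = 8236
26th: 8236 + 333 = 8569
27th: 8569 + 333 = 8902
28th: 8902 + 333 = 9235
29th: 9235 + 333 = 9568
30th: 9568 + 333 = 9901
31st: 9901 + 333 = 10234
32nd: 10234 + 333 = 10567

7237, 7570, 7903, 8236, 8569, 8902, 9235, 9568, 9901, 10234, 10567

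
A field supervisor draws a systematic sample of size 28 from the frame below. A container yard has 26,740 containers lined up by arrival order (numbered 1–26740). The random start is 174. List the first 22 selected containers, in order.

174, 1129, 2084, 3039, 3994, 4949, 5904, 6859, 7814, 8769, 9724, 10679, 11634, 12589, 13544, 14499, 15454, 16409, 17364, 18319, 19274, 20229

k = N/n = 26740/28 = 955
container 1: 174
container 2: 174 + 955 = 1129
container 3: 1129 + 955 = 2084
container 4: 2084 + 955 = 3039
container 5: 3039 + 955 = 3994
container 6: 3994 + 955 = 4949
container 7: 4949 + 955 = 5904
container 8: 5904 + 955 = 6859
container 9: 6859 + 955 = 7814
container 10: 7814 + 955 = 8769
container 11: 8769 + 955 = 9724
container 12: 9724 + 955 = 10679
container 13: 10679 + 955 = 11634
container 14: 11634 + 955 = 12589
container 15: 12589 + 955 = 13544
container 16: 13544 + 955 = 14499
container 17: 14499 + 955 = 15454
container 18: 15454 + 955 = 16409
container 19: 16409 + 955 = 17364
container 20: 17364 + 955 = 18319
container 21: 18319 + 955 = 19274
container 22: 19274 + 955 = 20229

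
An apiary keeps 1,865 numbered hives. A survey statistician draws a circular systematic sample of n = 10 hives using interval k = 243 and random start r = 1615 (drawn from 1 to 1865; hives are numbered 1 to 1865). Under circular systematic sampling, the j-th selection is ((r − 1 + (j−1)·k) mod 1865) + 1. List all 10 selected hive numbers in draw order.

Selection 1: 1615
Selection 2: 1615 + 243 = 1858
Selection 3: 1858 + 243 = 2101 → 2101 − 1865 = 236
Selection 4: 236 + 243 = 479
Selection 5: 479 + 243 = 722
Selection 6: 722 + 243 = 965
Selection 7: 965 + 243 = 1208
Selection 8: 1208 + 243 = 1451
Selection 9: 1451 + 243 = 1694
Selection 10: 1694 + 243 = 1937 → 1937 − 1865 = 72

1615, 1858, 236, 479, 722, 965, 1208, 1451, 1694, 72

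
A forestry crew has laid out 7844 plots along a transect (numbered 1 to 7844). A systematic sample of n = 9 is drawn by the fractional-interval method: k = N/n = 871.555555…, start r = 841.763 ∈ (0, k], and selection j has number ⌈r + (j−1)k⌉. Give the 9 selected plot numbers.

842, 1714, 2585, 3457, 4328, 5200, 6072, 6943, 7815

j=1: r + 0k = 841.763 → ⌈·⌉ = 842
j=2: r + 1k = 1713.318555… → ⌈·⌉ = 1714
j=3: r + 2k = 2584.874111… → ⌈·⌉ = 2585
j=4: r + 3k = 3456.429666… → ⌈·⌉ = 3457
j=5: r + 4k = 4327.985222… → ⌈·⌉ = 4328
j=6: r + 5k = 5199.540777… → ⌈·⌉ = 5200
j=7: r + 6k = 6071.096333… → ⌈·⌉ = 6072
j=8: r + 7k = 6942.651888… → ⌈·⌉ = 6943
j=9: r + 8k = 7814.207444… → ⌈·⌉ = 7815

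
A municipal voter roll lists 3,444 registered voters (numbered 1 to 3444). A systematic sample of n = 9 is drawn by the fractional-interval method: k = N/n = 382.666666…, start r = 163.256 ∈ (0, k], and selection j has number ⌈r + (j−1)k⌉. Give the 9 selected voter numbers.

j=1: r + 0k = 163.256 → ⌈·⌉ = 164
j=2: r + 1k = 545.922666… → ⌈·⌉ = 546
j=3: r + 2k = 928.589333… → ⌈·⌉ = 929
j=4: r + 3k = 1311.256 → ⌈·⌉ = 1312
j=5: r + 4k = 1693.922666… → ⌈·⌉ = 1694
j=6: r + 5k = 2076.589333… → ⌈·⌉ = 2077
j=7: r + 6k = 2459.256 → ⌈·⌉ = 2460
j=8: r + 7k = 2841.922666… → ⌈·⌉ = 2842
j=9: r + 8k = 3224.589333… → ⌈·⌉ = 3225

164, 546, 929, 1312, 1694, 2077, 2460, 2842, 3225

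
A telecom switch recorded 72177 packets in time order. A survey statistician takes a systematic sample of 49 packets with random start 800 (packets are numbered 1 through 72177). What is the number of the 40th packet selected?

58247

k = 72177/49 = 1473
40th selection = r + (40−1)·k = 800 + 39×1473 = 800 + 57447 = 58247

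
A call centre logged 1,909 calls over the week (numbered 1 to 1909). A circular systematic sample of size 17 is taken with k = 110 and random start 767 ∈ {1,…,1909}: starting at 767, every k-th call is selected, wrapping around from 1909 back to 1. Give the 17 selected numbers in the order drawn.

Selection 1: 767
Selection 2: 767 + 110 = 877
Selection 3: 877 + 110 = 987
Selection 4: 987 + 110 = 1097
Selection 5: 1097 + 110 = 1207
Selection 6: 1207 + 110 = 1317
Selection 7: 1317 + 110 = 1427
Selection 8: 1427 + 110 = 1537
Selection 9: 1537 + 110 = 1647
Selection 10: 1647 + 110 = 1757
Selection 11: 1757 + 110 = 1867
Selection 12: 1867 + 110 = 1977 → 1977 − 1909 = 68
Selection 13: 68 + 110 = 178
Selection 14: 178 + 110 = 288
Selection 15: 288 + 110 = 398
Selection 16: 398 + 110 = 508
Selection 17: 508 + 110 = 618

767, 877, 987, 1097, 1207, 1317, 1427, 1537, 1647, 1757, 1867, 68, 178, 288, 398, 508, 618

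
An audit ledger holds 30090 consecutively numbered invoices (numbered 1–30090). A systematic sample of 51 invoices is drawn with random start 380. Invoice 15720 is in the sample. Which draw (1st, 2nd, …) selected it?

k = 30090/51 = 590
position = (15720 − 380)/590 + 1 = 15340/590 + 1 = 26 + 1 = 27

27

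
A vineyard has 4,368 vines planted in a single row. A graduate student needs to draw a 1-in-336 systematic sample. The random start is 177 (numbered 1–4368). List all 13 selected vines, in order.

177, 513, 849, 1185, 1521, 1857, 2193, 2529, 2865, 3201, 3537, 3873, 4209

vine 1: 177
vine 2: 177 + 336 = 513
vine 3: 513 + 336 = 849
vine 4: 849 + 336 = 1185
vine 5: 1185 + 336 = 1521
vine 6: 1521 + 336 = 1857
vine 7: 1857 + 336 = 2193
vine 8: 2193 + 336 = 2529
vine 9: 2529 + 336 = 2865
vine 10: 2865 + 336 = 3201
vine 11: 3201 + 336 = 3537
vine 12: 3537 + 336 = 3873
vine 13: 3873 + 336 = 4209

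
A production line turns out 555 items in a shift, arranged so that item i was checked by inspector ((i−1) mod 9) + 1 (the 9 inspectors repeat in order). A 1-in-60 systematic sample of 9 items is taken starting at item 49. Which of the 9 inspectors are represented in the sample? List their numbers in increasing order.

Consecutive selections differ by k = 60, so their inspector numbers differ by 60 mod 9 = 6.
gcd(60, 9) = 3, so the sample visits 9/3 = 3 distinct residues mod 9.
Start 49 is inspector 4; the inspectors hit are 1, 4, 7.

1, 4, 7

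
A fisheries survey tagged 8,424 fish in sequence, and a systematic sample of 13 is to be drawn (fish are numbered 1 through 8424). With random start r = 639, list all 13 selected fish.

639, 1287, 1935, 2583, 3231, 3879, 4527, 5175, 5823, 6471, 7119, 7767, 8415

k = N/n = 8424/13 = 648
fish 1: 639
fish 2: 639 + 648 = 1287
fish 3: 1287 + 648 = 1935
fish 4: 1935 + 648 = 2583
fish 5: 2583 + 648 = 3231
fish 6: 3231 + 648 = 3879
fish 7: 3879 + 648 = 4527
fish 8: 4527 + 648 = 5175
fish 9: 5175 + 648 = 5823
fish 10: 5823 + 648 = 6471
fish 11: 6471 + 648 = 7119
fish 12: 7119 + 648 = 7767
fish 13: 7767 + 648 = 8415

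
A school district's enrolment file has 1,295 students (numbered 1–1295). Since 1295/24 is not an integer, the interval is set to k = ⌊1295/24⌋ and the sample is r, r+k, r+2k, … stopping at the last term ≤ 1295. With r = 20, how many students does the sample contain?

k = ⌊1295/24⌋ = 53
Achieved size = ⌊(1295 − 20)/53⌋ + 1 = ⌊1275/53⌋ + 1 = 24 + 1 = 25
(last selection: 20 + 24×53 = 1292 ≤ 1295; next would be 1345 > 1295)

25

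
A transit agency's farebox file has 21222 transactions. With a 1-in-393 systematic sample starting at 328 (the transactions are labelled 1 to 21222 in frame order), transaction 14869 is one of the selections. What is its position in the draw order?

k = 393
position = (14869 − 328)/393 + 1 = 14541/393 + 1 = 37 + 1 = 38

38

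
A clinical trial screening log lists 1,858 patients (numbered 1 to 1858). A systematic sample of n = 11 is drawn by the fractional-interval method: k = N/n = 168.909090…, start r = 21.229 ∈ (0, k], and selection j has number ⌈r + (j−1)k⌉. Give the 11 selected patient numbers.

22, 191, 360, 528, 697, 866, 1035, 1204, 1373, 1542, 1711

j=1: r + 0k = 21.229 → ⌈·⌉ = 22
j=2: r + 1k = 190.138090… → ⌈·⌉ = 191
j=3: r + 2k = 359.047181… → ⌈·⌉ = 360
j=4: r + 3k = 527.956272… → ⌈·⌉ = 528
j=5: r + 4k = 696.865363… → ⌈·⌉ = 697
j=6: r + 5k = 865.774454… → ⌈·⌉ = 866
j=7: r + 6k = 1034.683545… → ⌈·⌉ = 1035
j=8: r + 7k = 1203.592636… → ⌈·⌉ = 1204
j=9: r + 8k = 1372.501727… → ⌈·⌉ = 1373
j=10: r + 9k = 1541.410818… → ⌈·⌉ = 1542
j=11: r + 10k = 1710.319909… → ⌈·⌉ = 1711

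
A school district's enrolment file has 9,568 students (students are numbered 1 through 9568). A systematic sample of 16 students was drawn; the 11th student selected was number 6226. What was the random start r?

k = 9568/16 = 598
r = 6226 − (11−1)×598 = 6226 − 5980 = 246

246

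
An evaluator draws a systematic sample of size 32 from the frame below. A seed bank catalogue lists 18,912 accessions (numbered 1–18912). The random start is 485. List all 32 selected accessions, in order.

485, 1076, 1667, 2258, 2849, 3440, 4031, 4622, 5213, 5804, 6395, 6986, 7577, 8168, 8759, 9350, 9941, 10532, 11123, 11714, 12305, 12896, 13487, 14078, 14669, 15260, 15851, 16442, 17033, 17624, 18215, 18806

k = N/n = 18912/32 = 591
accession 1: 485
accession 2: 485 + 591 = 1076
accession 3: 1076 + 591 = 1667
accession 4: 1667 + 591 = 2258
accession 5: 2258 + 591 = 2849
accession 6: 2849 + 591 = 3440
accession 7: 3440 + 591 = 4031
accession 8: 4031 + 591 = 4622
accession 9: 4622 + 591 = 5213
accession 10: 5213 + 591 = 5804
accession 11: 5804 + 591 = 6395
accession 12: 6395 + 591 = 6986
accession 13: 6986 + 591 = 7577
accession 14: 7577 + 591 = 8168
accession 15: 8168 + 591 = 8759
accession 16: 8759 + 591 = 9350
accession 17: 9350 + 591 = 9941
accession 18: 9941 + 591 = 10532
accession 19: 10532 + 591 = 11123
accession 20: 11123 + 591 = 11714
accession 21: 11714 + 591 = 12305
accession 22: 12305 + 591 = 12896
accession 23: 12896 + 591 = 13487
accession 24: 13487 + 591 = 14078
accession 25: 14078 + 591 = 14669
accession 26: 14669 + 591 = 15260
accession 27: 15260 + 591 = 15851
accession 28: 15851 + 591 = 16442
accession 29: 16442 + 591 = 17033
accession 30: 17033 + 591 = 17624
accession 31: 17624 + 591 = 18215
accession 32: 18215 + 591 = 18806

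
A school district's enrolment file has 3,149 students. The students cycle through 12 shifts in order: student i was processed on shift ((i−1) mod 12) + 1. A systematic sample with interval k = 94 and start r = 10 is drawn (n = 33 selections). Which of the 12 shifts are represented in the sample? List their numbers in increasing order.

2, 4, 6, 8, 10, 12

Consecutive selections differ by k = 94, so their shift numbers differ by 94 mod 12 = 10.
gcd(94, 12) = 2, so the sample visits 12/2 = 6 distinct residues mod 12.
Start 10 is shift 10; the shifts hit are 2, 4, 6, 8, 10, 12.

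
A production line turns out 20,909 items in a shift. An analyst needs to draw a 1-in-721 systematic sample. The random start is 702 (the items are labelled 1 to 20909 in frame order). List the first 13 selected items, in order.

702, 1423, 2144, 2865, 3586, 4307, 5028, 5749, 6470, 7191, 7912, 8633, 9354

item 1: 702
item 2: 702 + 721 = 1423
item 3: 1423 + 721 = 2144
item 4: 2144 + 721 = 2865
item 5: 2865 + 721 = 3586
item 6: 3586 + 721 = 4307
item 7: 4307 + 721 = 5028
item 8: 5028 + 721 = 5749
item 9: 5749 + 721 = 6470
item 10: 6470 + 721 = 7191
item 11: 7191 + 721 = 7912
item 12: 7912 + 721 = 8633
item 13: 8633 + 721 = 9354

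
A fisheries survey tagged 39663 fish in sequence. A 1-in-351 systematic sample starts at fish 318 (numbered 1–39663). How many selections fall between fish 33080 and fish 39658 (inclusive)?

19

k = 351
First selection ≥ 33080: 318 + ⌈(33080−318)/351⌉·351 = 318 + 94×351 = 33312
Last selection ≤ 39658: 318 + ⌊(39658−318)/351⌋·351 = 318 + 112×351 = 39630
Count = 112 − 94 + 1 = 19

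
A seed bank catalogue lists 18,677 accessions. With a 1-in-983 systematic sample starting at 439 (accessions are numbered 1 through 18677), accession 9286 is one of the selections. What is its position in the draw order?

k = 983
position = (9286 − 439)/983 + 1 = 8847/983 + 1 = 9 + 1 = 10

10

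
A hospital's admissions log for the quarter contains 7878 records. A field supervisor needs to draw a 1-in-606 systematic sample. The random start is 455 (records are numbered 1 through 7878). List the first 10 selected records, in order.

455, 1061, 1667, 2273, 2879, 3485, 4091, 4697, 5303, 5909

record 1: 455
record 2: 455 + 606 = 1061
record 3: 1061 + 606 = 1667
record 4: 1667 + 606 = 2273
record 5: 2273 + 606 = 2879
record 6: 2879 + 606 = 3485
record 7: 3485 + 606 = 4091
record 8: 4091 + 606 = 4697
record 9: 4697 + 606 = 5303
record 10: 5303 + 606 = 5909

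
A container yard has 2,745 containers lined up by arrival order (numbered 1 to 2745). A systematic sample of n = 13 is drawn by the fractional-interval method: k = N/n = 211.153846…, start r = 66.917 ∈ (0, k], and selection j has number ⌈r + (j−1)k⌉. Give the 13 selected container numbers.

j=1: r + 0k = 66.917 → ⌈·⌉ = 67
j=2: r + 1k = 278.070846… → ⌈·⌉ = 279
j=3: r + 2k = 489.224692… → ⌈·⌉ = 490
j=4: r + 3k = 700.378538… → ⌈·⌉ = 701
j=5: r + 4k = 911.532384… → ⌈·⌉ = 912
j=6: r + 5k = 1122.686230… → ⌈·⌉ = 1123
j=7: r + 6k = 1333.840076… → ⌈·⌉ = 1334
j=8: r + 7k = 1544.993923… → ⌈·⌉ = 1545
j=9: r + 8k = 1756.147769… → ⌈·⌉ = 1757
j=10: r + 9k = 1967.301615… → ⌈·⌉ = 1968
j=11: r + 10k = 2178.455461… → ⌈·⌉ = 2179
j=12: r + 11k = 2389.609307… → ⌈·⌉ = 2390
j=13: r + 12k = 2600.763153… → ⌈·⌉ = 2601

67, 279, 490, 701, 912, 1123, 1334, 1545, 1757, 1968, 2179, 2390, 2601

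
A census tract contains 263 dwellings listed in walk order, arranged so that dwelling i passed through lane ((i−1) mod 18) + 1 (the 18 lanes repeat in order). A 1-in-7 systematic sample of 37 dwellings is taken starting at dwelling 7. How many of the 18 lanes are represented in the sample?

Consecutive selections differ by k = 7, so their lane numbers differ by 7 mod 18 = 7.
gcd(7, 18) = 1, so the sample visits 18/1 = 18 distinct residues mod 18.
Start 7 is lane 7; the lanes hit are 1, 2, 3, 4, 5, 6, 7, 8, 9, 10, 11, 12, 13, 14, 15, 16, 17, 18.

18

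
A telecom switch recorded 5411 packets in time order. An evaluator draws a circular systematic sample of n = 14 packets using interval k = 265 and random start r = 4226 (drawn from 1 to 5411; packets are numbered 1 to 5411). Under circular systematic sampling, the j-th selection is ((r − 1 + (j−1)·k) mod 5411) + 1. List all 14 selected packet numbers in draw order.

4226, 4491, 4756, 5021, 5286, 140, 405, 670, 935, 1200, 1465, 1730, 1995, 2260

Selection 1: 4226
Selection 2: 4226 + 265 = 4491
Selection 3: 4491 + 265 = 4756
Selection 4: 4756 + 265 = 5021
Selection 5: 5021 + 265 = 5286
Selection 6: 5286 + 265 = 5551 → 5551 − 5411 = 140
Selection 7: 140 + 265 = 405
Selection 8: 405 + 265 = 670
Selection 9: 670 + 265 = 935
Selection 10: 935 + 265 = 1200
Selection 11: 1200 + 265 = 1465
Selection 12: 1465 + 265 = 1730
Selection 13: 1730 + 265 = 1995
Selection 14: 1995 + 265 = 2260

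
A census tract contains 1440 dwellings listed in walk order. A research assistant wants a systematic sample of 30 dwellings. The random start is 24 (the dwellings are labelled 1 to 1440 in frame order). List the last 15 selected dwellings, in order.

k = N/n = 1440/30 = 48
16th selection = 24 + 15×48 = 744
17th: 744 + 48 = 792
18th: 792 + 48 = 840
19th: 840 + 48 = 888
20th: 888 + 48 = 936
21st: 936 + 48 = 984
22nd: 984 + 48 = 1032
23rd: 1032 + 48 = 1080
24th: 1080 + 48 = 1128
25th: 1128 + 48 = 1176
26th: 1176 + 48 = 1224
27th: 1224 + 48 = 1272
28th: 1272 + 48 = 1320
29th: 1320 + 48 = 1368
30th: 1368 + 48 = 1416

744, 792, 840, 888, 936, 984, 1032, 1080, 1128, 1176, 1224, 1272, 1320, 1368, 1416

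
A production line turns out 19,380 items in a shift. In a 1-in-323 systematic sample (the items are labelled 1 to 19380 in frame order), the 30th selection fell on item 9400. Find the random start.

k = 323
r = 9400 − (30−1)×323 = 9400 − 9367 = 33

33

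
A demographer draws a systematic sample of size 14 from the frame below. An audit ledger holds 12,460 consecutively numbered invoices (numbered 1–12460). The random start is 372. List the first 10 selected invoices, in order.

372, 1262, 2152, 3042, 3932, 4822, 5712, 6602, 7492, 8382

k = N/n = 12460/14 = 890
invoice 1: 372
invoice 2: 372 + 890 = 1262
invoice 3: 1262 + 890 = 2152
invoice 4: 2152 + 890 = 3042
invoice 5: 3042 + 890 = 3932
invoice 6: 3932 + 890 = 4822
invoice 7: 4822 + 890 = 5712
invoice 8: 5712 + 890 = 6602
invoice 9: 6602 + 890 = 7492
invoice 10: 7492 + 890 = 8382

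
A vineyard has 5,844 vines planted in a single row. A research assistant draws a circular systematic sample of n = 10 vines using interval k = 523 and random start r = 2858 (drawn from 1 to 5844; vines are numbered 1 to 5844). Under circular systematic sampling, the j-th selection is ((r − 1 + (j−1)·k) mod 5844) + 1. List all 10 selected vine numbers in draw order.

Selection 1: 2858
Selection 2: 2858 + 523 = 3381
Selection 3: 3381 + 523 = 3904
Selection 4: 3904 + 523 = 4427
Selection 5: 4427 + 523 = 4950
Selection 6: 4950 + 523 = 5473
Selection 7: 5473 + 523 = 5996 → 5996 − 5844 = 152
Selection 8: 152 + 523 = 675
Selection 9: 675 + 523 = 1198
Selection 10: 1198 + 523 = 1721

2858, 3381, 3904, 4427, 4950, 5473, 152, 675, 1198, 1721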